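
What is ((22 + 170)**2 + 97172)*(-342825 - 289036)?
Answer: -84692120996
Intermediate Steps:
((22 + 170)**2 + 97172)*(-342825 - 289036) = (192**2 + 97172)*(-631861) = (36864 + 97172)*(-631861) = 134036*(-631861) = -84692120996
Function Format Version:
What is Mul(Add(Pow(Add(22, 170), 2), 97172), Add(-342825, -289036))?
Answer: -84692120996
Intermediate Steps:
Mul(Add(Pow(Add(22, 170), 2), 97172), Add(-342825, -289036)) = Mul(Add(Pow(192, 2), 97172), -631861) = Mul(Add(36864, 97172), -631861) = Mul(134036, -631861) = -84692120996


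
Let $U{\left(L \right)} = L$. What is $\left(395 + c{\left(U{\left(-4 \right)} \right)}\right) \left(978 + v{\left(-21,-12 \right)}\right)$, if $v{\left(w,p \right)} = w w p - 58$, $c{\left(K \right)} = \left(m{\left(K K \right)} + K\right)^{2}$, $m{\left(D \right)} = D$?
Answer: $-2356508$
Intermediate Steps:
$c{\left(K \right)} = \left(K + K^{2}\right)^{2}$ ($c{\left(K \right)} = \left(K K + K\right)^{2} = \left(K^{2} + K\right)^{2} = \left(K + K^{2}\right)^{2}$)
$v{\left(w,p \right)} = -58 + p w^{2}$ ($v{\left(w,p \right)} = w^{2} p - 58 = p w^{2} - 58 = -58 + p w^{2}$)
$\left(395 + c{\left(U{\left(-4 \right)} \right)}\right) \left(978 + v{\left(-21,-12 \right)}\right) = \left(395 + \left(-4\right)^{2} \left(1 - 4\right)^{2}\right) \left(978 - \left(58 + 12 \left(-21\right)^{2}\right)\right) = \left(395 + 16 \left(-3\right)^{2}\right) \left(978 - 5350\right) = \left(395 + 16 \cdot 9\right) \left(978 - 5350\right) = \left(395 + 144\right) \left(978 - 5350\right) = 539 \left(-4372\right) = -2356508$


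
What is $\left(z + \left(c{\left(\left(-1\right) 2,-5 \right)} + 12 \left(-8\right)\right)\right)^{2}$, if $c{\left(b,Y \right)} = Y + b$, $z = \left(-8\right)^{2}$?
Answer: $1521$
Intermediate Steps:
$z = 64$
$\left(z + \left(c{\left(\left(-1\right) 2,-5 \right)} + 12 \left(-8\right)\right)\right)^{2} = \left(64 + \left(\left(-5 - 2\right) + 12 \left(-8\right)\right)\right)^{2} = \left(64 - 103\right)^{2} = \left(-39\right)^{2} = 1521$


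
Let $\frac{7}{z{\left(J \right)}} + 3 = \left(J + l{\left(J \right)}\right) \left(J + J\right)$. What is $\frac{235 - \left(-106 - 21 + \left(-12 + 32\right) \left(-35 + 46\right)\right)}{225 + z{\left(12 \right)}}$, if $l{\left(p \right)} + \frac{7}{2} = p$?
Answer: $\frac{34719}{55016} \approx 0.63107$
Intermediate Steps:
$l{\left(p \right)} = - \frac{7}{2} + p$
$z{\left(J \right)} = \frac{7}{-3 + 2 J \left(- \frac{7}{2} + 2 J\right)}$ ($z{\left(J \right)} = \frac{7}{-3 + \left(J + \left(- \frac{7}{2} + J\right)\right) \left(J + J\right)} = \frac{7}{-3 + \left(- \frac{7}{2} + 2 J\right) 2 J} = \frac{7}{-3 + 2 J \left(- \frac{7}{2} + 2 J\right)}$)
$\frac{235 - \left(-106 - 21 + \left(-12 + 32\right) \left(-35 + 46\right)\right)}{225 + z{\left(12 \right)}} = \frac{235 - \left(-106 - 21 + \left(-12 + 32\right) \left(-35 + 46\right)\right)}{225 + \frac{7}{-3 - 84 + 4 \cdot 12^{2}}} = \frac{235 + \left(106 - \left(20 \cdot 11 - 21\right)\right)}{225 + \frac{7}{-3 - 84 + 4 \cdot 144}} = \frac{235 + \left(106 - \left(220 - 21\right)\right)}{225 + \frac{7}{-3 - 84 + 576}} = \frac{235 + \left(106 - 199\right)}{225 + \frac{7}{489}} = \frac{235 + \left(106 - 199\right)}{225 + 7 \cdot \frac{1}{489}} = \frac{235 - 93}{225 + \frac{7}{489}} = \frac{142}{\frac{110032}{489}} = 142 \cdot \frac{489}{110032} = \frac{34719}{55016}$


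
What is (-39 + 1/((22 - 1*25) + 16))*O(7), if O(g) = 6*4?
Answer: -12144/13 ≈ -934.15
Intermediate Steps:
O(g) = 24
(-39 + 1/((22 - 1*25) + 16))*O(7) = (-39 + 1/((22 - 1*25) + 16))*24 = (-39 + 1/((22 - 25) + 16))*24 = (-39 + 1/(-3 + 16))*24 = (-39 + 1/13)*24 = -506/13*24 = -12144/13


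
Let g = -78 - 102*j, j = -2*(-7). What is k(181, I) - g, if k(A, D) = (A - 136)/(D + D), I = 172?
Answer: 518109/344 ≈ 1506.1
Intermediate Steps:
j = 14
k(A, D) = (-136 + A)/(2*D) (k(A, D) = (-136 + A)/((2*D)) = (-136 + A)*(1/(2*D)) = (-136 + A)/(2*D))
g = -1506 (g = -78 - 102*14 = -78 - 1428 = -1506)
k(181, I) - g = (½)*(-136 + 181)/172 - 1*(-1506) = (½)*(1/172)*45 + 1506 = 45/344 + 1506 = 518109/344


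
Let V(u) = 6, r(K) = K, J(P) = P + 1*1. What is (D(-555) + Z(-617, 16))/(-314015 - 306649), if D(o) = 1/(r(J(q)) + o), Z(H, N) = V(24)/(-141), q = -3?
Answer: 387/5416120952 ≈ 7.1453e-8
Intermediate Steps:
J(P) = 1 + P (J(P) = P + 1 = 1 + P)
Z(H, N) = -2/47 (Z(H, N) = 6/(-141) = 6*(-1/141) = -2/47)
D(o) = 1/(-2 + o) (D(o) = 1/((1 - 3) + o) = 1/(-2 + o))
(D(-555) + Z(-617, 16))/(-314015 - 306649) = (1/(-2 - 555) - 2/47)/(-314015 - 306649) = (1/(-557) - 2/47)/(-620664) = (-1/557 - 2/47)*(-1/620664) = -1161/26179*(-1/620664) = 387/5416120952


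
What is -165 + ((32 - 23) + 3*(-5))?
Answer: -171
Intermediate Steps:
-165 + ((32 - 23) + 3*(-5)) = -165 + (9 - 15) = -165 - 6 = -171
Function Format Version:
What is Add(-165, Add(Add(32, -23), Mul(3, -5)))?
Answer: -171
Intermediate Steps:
Add(-165, Add(Add(32, -23), Mul(3, -5))) = Add(-165, Add(9, -15)) = Add(-165, -6) = -171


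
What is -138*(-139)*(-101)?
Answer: -1937382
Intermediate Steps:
-138*(-139)*(-101) = 19182*(-101) = -1937382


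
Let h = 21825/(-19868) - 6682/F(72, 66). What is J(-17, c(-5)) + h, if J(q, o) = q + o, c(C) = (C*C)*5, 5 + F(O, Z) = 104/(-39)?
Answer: 447124065/456964 ≈ 978.47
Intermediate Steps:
F(O, Z) = -23/3 (F(O, Z) = -5 + 104/(-39) = -5 + 104*(-1/39) = -5 - 8/3 = -23/3)
c(C) = 5*C**2 (c(C) = C**2*5 = 5*C**2)
J(q, o) = o + q
h = 397771953/456964 (h = 21825/(-19868) - 6682/(-23/3) = 21825*(-1/19868) - 6682*(-3/23) = -21825/19868 + 20046/23 = 397771953/456964 ≈ 870.47)
J(-17, c(-5)) + h = (5*(-5)**2 - 17) + 397771953/456964 = (5*25 - 17) + 397771953/456964 = (125 - 17) + 397771953/456964 = 108 + 397771953/456964 = 447124065/456964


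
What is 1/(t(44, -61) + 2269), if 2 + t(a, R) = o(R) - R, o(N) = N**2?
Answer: 1/6049 ≈ 0.00016532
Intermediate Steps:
t(a, R) = -2 + R**2 - R (t(a, R) = -2 + (R**2 - R) = -2 + R**2 - R)
1/(t(44, -61) + 2269) = 1/((-2 + (-61)**2 - 1*(-61)) + 2269) = 1/((-2 + 3721 + 61) + 2269) = 1/(3780 + 2269) = 1/6049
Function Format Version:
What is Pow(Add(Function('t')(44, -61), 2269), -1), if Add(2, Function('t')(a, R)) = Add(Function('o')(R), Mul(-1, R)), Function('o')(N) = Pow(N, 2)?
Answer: Rational(1, 6049) ≈ 0.00016532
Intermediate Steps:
Function('t')(a, R) = Add(-2, Pow(R, 2), Mul(-1, R)) (Function('t')(a, R) = Add(-2, Add(Pow(R, 2), Mul(-1, R))) = Add(-2, Pow(R, 2), Mul(-1, R)))
Pow(Add(Function('t')(44, -61), 2269), -1) = Pow(Add(Add(-2, Pow(-61, 2), Mul(-1, -61)), 2269), -1) = Pow(Add(Add(-2, 3721, 61), 2269), -1) = Pow(Add(3780, 2269), -1) = Pow(6049, -1) = Rational(1, 6049)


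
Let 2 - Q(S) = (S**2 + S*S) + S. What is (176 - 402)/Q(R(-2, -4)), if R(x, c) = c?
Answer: 113/13 ≈ 8.6923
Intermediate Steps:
Q(S) = 2 - S - 2*S**2 (Q(S) = 2 - ((S**2 + S*S) + S) = 2 - ((S**2 + S**2) + S) = 2 - (2*S**2 + S) = 2 - (S + 2*S**2) = 2 + (-S - 2*S**2) = 2 - S - 2*S**2)
(176 - 402)/Q(R(-2, -4)) = (176 - 402)/(2 - 1*(-4) - 2*(-4)**2) = -226/(2 + 4 - 2*16) = -226/(2 + 4 - 32) = -226/(-26) = -226*(-1/26) = 113/13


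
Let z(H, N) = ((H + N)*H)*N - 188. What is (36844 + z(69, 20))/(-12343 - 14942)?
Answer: -159476/27285 ≈ -5.8448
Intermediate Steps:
z(H, N) = -188 + H*N*(H + N) (z(H, N) = (H*(H + N))*N - 188 = H*N*(H + N) - 188 = -188 + H*N*(H + N))
(36844 + z(69, 20))/(-12343 - 14942) = (36844 + (-188 + 69*20² + 20*69²))/(-12343 - 14942) = (36844 + (-188 + 69*400 + 20*4761))/(-27285) = (36844 + (-188 + 27600 + 95220))*(-1/27285) = (36844 + 122632)*(-1/27285) = 159476*(-1/27285) = -159476/27285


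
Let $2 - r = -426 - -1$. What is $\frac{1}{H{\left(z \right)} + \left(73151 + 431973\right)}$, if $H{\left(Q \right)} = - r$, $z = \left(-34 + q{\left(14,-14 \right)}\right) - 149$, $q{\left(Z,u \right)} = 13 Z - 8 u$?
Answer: $\frac{1}{504697} \approx 1.9814 \cdot 10^{-6}$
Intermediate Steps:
$q{\left(Z,u \right)} = - 8 u + 13 Z$
$r = 427$ ($r = 2 - \left(-426 - -1\right) = 2 - \left(-426 + 1\right) = 2 - -425 = 2 + 425 = 427$)
$z = 111$ ($z = \left(-34 + \left(\left(-8\right) \left(-14\right) + 13 \cdot 14\right)\right) - 149 = \left(-34 + \left(112 + 182\right)\right) - 149 = \left(-34 + 294\right) - 149 = 260 - 149 = 111$)
$H{\left(Q \right)} = -427$ ($H{\left(Q \right)} = \left(-1\right) 427 = -427$)
$\frac{1}{H{\left(z \right)} + \left(73151 + 431973\right)} = \frac{1}{-427 + \left(73151 + 431973\right)} = \frac{1}{-427 + 505124} = \frac{1}{504697}$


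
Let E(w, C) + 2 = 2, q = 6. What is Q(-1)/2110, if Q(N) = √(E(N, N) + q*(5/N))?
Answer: I*√30/2110 ≈ 0.0025958*I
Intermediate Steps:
E(w, C) = 0 (E(w, C) = -2 + 2 = 0)
Q(N) = √30*√(1/N) (Q(N) = √(0 + 6*(5/N)) = √(0 + 30/N) = √(30/N) = √30*√(1/N))
Q(-1)/2110 = (√30*√(1/(-1)))/2110 = (√30*√(-1))*(1/2110) = (√30*I)*(1/2110) = (I*√30)*(1/2110) = I*√30/2110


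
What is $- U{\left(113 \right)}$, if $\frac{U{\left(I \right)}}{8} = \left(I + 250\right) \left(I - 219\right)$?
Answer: $307824$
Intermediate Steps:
$U{\left(I \right)} = 8 \left(-219 + I\right) \left(250 + I\right)$ ($U{\left(I \right)} = 8 \left(I + 250\right) \left(I - 219\right) = 8 \left(250 + I\right) \left(-219 + I\right) = 8 \left(-219 + I\right) \left(250 + I\right)$)
$- U{\left(113 \right)} = - (-438000 + 8 \cdot 113^{2} + 248 \cdot 113) = - (-438000 + 8 \cdot 12769 + 28024) = - (-438000 + 102152 + 28024) = \left(-1\right) \left(-307824\right) = 307824$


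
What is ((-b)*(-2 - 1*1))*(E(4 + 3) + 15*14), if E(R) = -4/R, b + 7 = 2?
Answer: -21990/7 ≈ -3141.4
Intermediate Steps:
b = -5 (b = -7 + 2 = -5)
E(R) = -4/R
((-b)*(-2 - 1*1))*(E(4 + 3) + 15*14) = ((-1*(-5))*(-2 - 1*1))*(-4/(4 + 3) + 15*14) = (5*(-2 - 1))*(-4/7 + 210) = (5*(-3))*(-4*⅐ + 210) = -15*(-4/7 + 210) = -15*1466/7 = -21990/7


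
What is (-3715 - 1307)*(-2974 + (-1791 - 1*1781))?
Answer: 32874012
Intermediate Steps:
(-3715 - 1307)*(-2974 + (-1791 - 1*1781)) = -5022*(-2974 + (-1791 - 1781)) = -5022*(-2974 - 3572) = -5022*(-6546) = 32874012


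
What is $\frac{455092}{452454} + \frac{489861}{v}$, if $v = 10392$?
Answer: $\frac{37728147493}{783650328} \approx 48.144$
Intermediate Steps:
$\frac{455092}{452454} + \frac{489861}{v} = \frac{455092}{452454} + \frac{489861}{10392} = 455092 \cdot \frac{1}{452454} + 489861 \cdot \frac{1}{10392} = \frac{227546}{226227} + \frac{163287}{3464} = \frac{37728147493}{783650328}$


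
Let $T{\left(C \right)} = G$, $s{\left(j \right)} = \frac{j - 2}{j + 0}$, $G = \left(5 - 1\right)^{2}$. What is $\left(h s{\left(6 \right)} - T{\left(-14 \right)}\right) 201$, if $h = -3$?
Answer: $-3618$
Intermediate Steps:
$G = 16$ ($G = 4^{2} = 16$)
$s{\left(j \right)} = \frac{-2 + j}{j}$
$T{\left(C \right)} = 16$
$\left(h s{\left(6 \right)} - T{\left(-14 \right)}\right) 201 = \left(- 3 \frac{-2 + 6}{6} - 16\right) 201 = \left(- 3 \cdot \frac{1}{6} \cdot 4 - 16\right) 201 = \left(\left(-3\right) \frac{2}{3} - 16\right) 201 = \left(-2 - 16\right) 201 = \left(-18\right) 201 = -3618$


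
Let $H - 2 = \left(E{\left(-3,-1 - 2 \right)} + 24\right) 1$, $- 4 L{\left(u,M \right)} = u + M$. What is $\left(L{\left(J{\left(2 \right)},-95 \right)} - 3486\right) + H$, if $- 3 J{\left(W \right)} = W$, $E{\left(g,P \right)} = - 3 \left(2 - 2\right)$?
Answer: $- \frac{41233}{12} \approx -3436.1$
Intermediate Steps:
$E{\left(g,P \right)} = 0$ ($E{\left(g,P \right)} = \left(-3\right) 0 = 0$)
$J{\left(W \right)} = - \frac{W}{3}$
$L{\left(u,M \right)} = - \frac{M}{4} - \frac{u}{4}$ ($L{\left(u,M \right)} = - \frac{u + M}{4} = - \frac{M + u}{4} = - \frac{M}{4} - \frac{u}{4}$)
$H = 26$ ($H = 2 + \left(0 + 24\right) 1 = 2 + 24 \cdot 1 = 2 + 24 = 26$)
$\left(L{\left(J{\left(2 \right)},-95 \right)} - 3486\right) + H = \left(\left(\left(- \frac{1}{4}\right) \left(-95\right) - \frac{\left(- \frac{1}{3}\right) 2}{4}\right) - 3486\right) + 26 = \left(\left(\frac{95}{4} - - \frac{1}{6}\right) - 3486\right) + 26 = \left(\left(\frac{95}{4} + \frac{1}{6}\right) - 3486\right) + 26 = \left(\frac{287}{12} - 3486\right) + 26 = - \frac{41545}{12} + 26 = - \frac{41233}{12}$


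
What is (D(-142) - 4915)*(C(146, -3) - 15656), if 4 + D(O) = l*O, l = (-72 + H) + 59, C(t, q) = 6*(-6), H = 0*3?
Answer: 48221516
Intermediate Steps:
H = 0
C(t, q) = -36
l = -13 (l = (-72 + 0) + 59 = -72 + 59 = -13)
D(O) = -4 - 13*O
(D(-142) - 4915)*(C(146, -3) - 15656) = ((-4 - 13*(-142)) - 4915)*(-36 - 15656) = ((-4 + 1846) - 4915)*(-15692) = (1842 - 4915)*(-15692) = -3073*(-15692) = 48221516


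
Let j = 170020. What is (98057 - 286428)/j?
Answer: -188371/170020 ≈ -1.1079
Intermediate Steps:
(98057 - 286428)/j = (98057 - 286428)/170020 = -188371*1/170020 = -188371/170020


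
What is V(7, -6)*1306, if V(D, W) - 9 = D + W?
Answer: 13060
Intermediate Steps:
V(D, W) = 9 + D + W (V(D, W) = 9 + (D + W) = 9 + D + W)
V(7, -6)*1306 = (9 + 7 - 6)*1306 = 10*1306 = 13060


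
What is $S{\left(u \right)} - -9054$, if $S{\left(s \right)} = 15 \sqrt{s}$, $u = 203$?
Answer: $9054 + 15 \sqrt{203} \approx 9267.7$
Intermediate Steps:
$S{\left(u \right)} - -9054 = 15 \sqrt{203} - -9054 = 15 \sqrt{203} + 9054 = 9054 + 15 \sqrt{203}$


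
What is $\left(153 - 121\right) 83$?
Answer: $2656$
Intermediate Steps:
$\left(153 - 121\right) 83 = 32 \cdot 83 = 2656$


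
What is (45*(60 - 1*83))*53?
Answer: -54855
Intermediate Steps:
(45*(60 - 1*83))*53 = (45*(60 - 83))*53 = (45*(-23))*53 = -1035*53 = -54855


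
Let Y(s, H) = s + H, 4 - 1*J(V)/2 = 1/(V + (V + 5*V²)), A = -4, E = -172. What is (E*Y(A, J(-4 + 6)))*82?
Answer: -165722/3 ≈ -55241.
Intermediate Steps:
J(V) = 8 - 2/(2*V + 5*V²) (J(V) = 8 - 2/(V + (V + 5*V²)) = 8 - 2/(2*V + 5*V²))
Y(s, H) = H + s
(E*Y(A, J(-4 + 6)))*82 = -172*(2*(-1 + 8*(-4 + 6) + 20*(-4 + 6)²)/((-4 + 6)*(2 + 5*(-4 + 6))) - 4)*82 = -172*(2*(-1 + 8*2 + 20*2²)/(2*(2 + 5*2)) - 4)*82 = -172*(2*(½)*(-1 + 16 + 20*4)/(2 + 10) - 4)*82 = -172*(2*(½)*(-1 + 16 + 80)/12 - 4)*82 = -172*(2*(½)*(1/12)*95 - 4)*82 = -172*(95/12 - 4)*82 = -172*47/12*82 = -2021/3*82 = -165722/3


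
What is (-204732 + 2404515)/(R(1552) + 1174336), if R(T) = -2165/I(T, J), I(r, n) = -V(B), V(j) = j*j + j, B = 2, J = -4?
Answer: 13198698/7048181 ≈ 1.8726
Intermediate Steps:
V(j) = j + j² (V(j) = j² + j = j + j²)
I(r, n) = -6 (I(r, n) = -2*(1 + 2) = -2*3 = -1*6 = -6)
R(T) = 2165/6 (R(T) = -2165/(-6) = -2165*(-⅙) = 2165/6)
(-204732 + 2404515)/(R(1552) + 1174336) = (-204732 + 2404515)/(2165/6 + 1174336) = 2199783/(7048181/6) = 2199783*(6/7048181) = 13198698/7048181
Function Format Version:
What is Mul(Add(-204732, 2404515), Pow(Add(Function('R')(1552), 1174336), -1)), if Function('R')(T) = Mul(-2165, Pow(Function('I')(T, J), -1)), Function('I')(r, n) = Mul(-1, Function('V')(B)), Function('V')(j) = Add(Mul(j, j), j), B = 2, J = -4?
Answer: Rational(13198698, 7048181) ≈ 1.8726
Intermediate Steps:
Function('V')(j) = Add(j, Pow(j, 2)) (Function('V')(j) = Add(Pow(j, 2), j) = Add(j, Pow(j, 2)))
Function('I')(r, n) = -6 (Function('I')(r, n) = Mul(-1, Mul(2, Add(1, 2))) = Mul(-1, Mul(2, 3)) = Mul(-1, 6) = -6)
Function('R')(T) = Rational(2165, 6) (Function('R')(T) = Mul(-2165, Pow(-6, -1)) = Mul(-2165, Rational(-1, 6)) = Rational(2165, 6))
Mul(Add(-204732, 2404515), Pow(Add(Function('R')(1552), 1174336), -1)) = Mul(Add(-204732, 2404515), Pow(Add(Rational(2165, 6), 1174336), -1)) = Mul(2199783, Pow(Rational(7048181, 6), -1)) = Mul(2199783, Rational(6, 7048181)) = Rational(13198698, 7048181)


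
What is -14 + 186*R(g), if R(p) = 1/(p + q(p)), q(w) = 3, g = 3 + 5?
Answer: 32/11 ≈ 2.9091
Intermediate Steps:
g = 8
R(p) = 1/(3 + p) (R(p) = 1/(p + 3) = 1/(3 + p))
-14 + 186*R(g) = -14 + 186/(3 + 8) = -14 + 186/11 = 32/11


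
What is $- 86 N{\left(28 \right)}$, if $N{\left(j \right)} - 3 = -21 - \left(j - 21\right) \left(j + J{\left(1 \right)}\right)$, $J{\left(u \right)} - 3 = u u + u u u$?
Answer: $21414$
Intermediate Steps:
$J{\left(u \right)} = 3 + u^{2} + u^{3}$ ($J{\left(u \right)} = 3 + \left(u u + u u u\right) = 3 + \left(u^{2} + u^{2} u\right) = 3 + \left(u^{2} + u^{3}\right) = 3 + u^{2} + u^{3}$)
$N{\left(j \right)} = -18 - \left(-21 + j\right) \left(5 + j\right)$ ($N{\left(j \right)} = 3 - \left(21 + \left(j - 21\right) \left(j + \left(3 + 1^{2} + 1^{3}\right)\right)\right) = 3 - \left(21 + \left(-21 + j\right) \left(j + \left(3 + 1 + 1\right)\right)\right) = 3 - \left(21 + \left(-21 + j\right) \left(j + 5\right)\right) = 3 - \left(21 + \left(-21 + j\right) \left(5 + j\right)\right) = -18 - \left(-21 + j\right) \left(5 + j\right)$)
$- 86 N{\left(28 \right)} = - 86 \left(87 - 28^{2} + 16 \cdot 28\right) = - 86 \left(87 - 784 + 448\right) = \left(-86\right) \left(-249\right) = 21414$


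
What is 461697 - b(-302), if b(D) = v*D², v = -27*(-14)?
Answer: -34013415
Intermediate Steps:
v = 378
b(D) = 378*D²
461697 - b(-302) = 461697 - 378*(-302)² = 461697 - 378*91204 = 461697 - 1*34475112 = 461697 - 34475112 = -34013415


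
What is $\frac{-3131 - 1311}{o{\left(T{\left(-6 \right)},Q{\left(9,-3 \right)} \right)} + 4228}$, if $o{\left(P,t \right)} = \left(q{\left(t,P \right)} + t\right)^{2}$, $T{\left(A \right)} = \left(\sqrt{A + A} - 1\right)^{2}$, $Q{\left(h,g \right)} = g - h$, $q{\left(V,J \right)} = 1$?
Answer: $- \frac{4442}{4349} \approx -1.0214$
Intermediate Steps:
$T{\left(A \right)} = \left(-1 + \sqrt{2} \sqrt{A}\right)^{2}$ ($T{\left(A \right)} = \left(\sqrt{2 A} - 1\right)^{2} = \left(\sqrt{2} \sqrt{A} - 1\right)^{2} = \left(-1 + \sqrt{2} \sqrt{A}\right)^{2}$)
$o{\left(P,t \right)} = \left(1 + t\right)^{2}$
$\frac{-3131 - 1311}{o{\left(T{\left(-6 \right)},Q{\left(9,-3 \right)} \right)} + 4228} = \frac{-3131 - 1311}{\left(1 - 12\right)^{2} + 4228} = - \frac{4442}{\left(1 - 12\right)^{2} + 4228} = - \frac{4442}{\left(-11\right)^{2} + 4228} = - \frac{4442}{121 + 4228} = - \frac{4442}{4349}$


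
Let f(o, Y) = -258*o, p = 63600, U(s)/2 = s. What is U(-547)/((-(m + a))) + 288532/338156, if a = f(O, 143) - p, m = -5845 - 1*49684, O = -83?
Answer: 6955990429/8260728385 ≈ 0.84206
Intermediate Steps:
U(s) = 2*s
m = -55529 (m = -5845 - 49684 = -55529)
a = -42186 (a = -258*(-83) - 1*63600 = 21414 - 63600 = -42186)
U(-547)/((-(m + a))) + 288532/338156 = (2*(-547))/((-(-55529 - 42186))) + 288532/338156 = -1094/((-1*(-97715))) + 288532*(1/338156) = -1094/97715 + 72133/84539 = 6955990429/8260728385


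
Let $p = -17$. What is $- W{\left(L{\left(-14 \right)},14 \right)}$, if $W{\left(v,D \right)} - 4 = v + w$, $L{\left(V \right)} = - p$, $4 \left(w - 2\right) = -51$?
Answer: $- \frac{41}{4} \approx -10.25$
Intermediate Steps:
$w = - \frac{43}{4}$ ($w = 2 + \frac{1}{4} \left(-51\right) = 2 - \frac{51}{4} = - \frac{43}{4} \approx -10.75$)
$L{\left(V \right)} = 17$ ($L{\left(V \right)} = \left(-1\right) \left(-17\right) = 17$)
$W{\left(v,D \right)} = - \frac{27}{4} + v$ ($W{\left(v,D \right)} = 4 + \left(v - \frac{43}{4}\right) = 4 + \left(- \frac{43}{4} + v\right) = - \frac{27}{4} + v$)
$- W{\left(L{\left(-14 \right)},14 \right)} = - (- \frac{27}{4} + 17) = \left(-1\right) \frac{41}{4} = - \frac{41}{4}$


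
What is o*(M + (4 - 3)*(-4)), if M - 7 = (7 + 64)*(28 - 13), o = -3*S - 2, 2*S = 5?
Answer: -10146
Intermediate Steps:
S = 5/2 (S = (½)*5 = 5/2 ≈ 2.5000)
o = -19/2 (o = -3*5/2 - 2 = -15/2 - 2 = -19/2 ≈ -9.5000)
M = 1072 (M = 7 + (7 + 64)*(28 - 13) = 7 + 71*15 = 7 + 1065 = 1072)
o*(M + (4 - 3)*(-4)) = -19*(1072 + (4 - 3)*(-4))/2 = -19*(1072 + 1*(-4))/2 = -19*(1072 - 4)/2 = -19/2*1068 = -10146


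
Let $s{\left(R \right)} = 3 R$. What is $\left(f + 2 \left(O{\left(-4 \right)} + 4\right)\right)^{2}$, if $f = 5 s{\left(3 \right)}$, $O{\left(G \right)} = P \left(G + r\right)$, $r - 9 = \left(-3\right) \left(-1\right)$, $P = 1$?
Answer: $4761$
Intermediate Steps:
$r = 12$ ($r = 9 - -3 = 9 + 3 = 12$)
$O{\left(G \right)} = 12 + G$ ($O{\left(G \right)} = 1 \left(G + 12\right) = 1 \left(12 + G\right) = 12 + G$)
$f = 45$ ($f = 5 \cdot 3 \cdot 3 = 5 \cdot 9 = 45$)
$\left(f + 2 \left(O{\left(-4 \right)} + 4\right)\right)^{2} = \left(45 + 2 \left(\left(12 - 4\right) + 4\right)\right)^{2} = \left(45 + 2 \left(8 + 4\right)\right)^{2} = \left(45 + 2 \cdot 12\right)^{2} = \left(45 + 24\right)^{2} = 69^{2} = 4761$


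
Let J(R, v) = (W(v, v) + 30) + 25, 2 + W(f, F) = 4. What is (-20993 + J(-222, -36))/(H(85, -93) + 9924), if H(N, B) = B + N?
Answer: -5234/2479 ≈ -2.1113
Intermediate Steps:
W(f, F) = 2 (W(f, F) = -2 + 4 = 2)
J(R, v) = 57 (J(R, v) = (2 + 30) + 25 = 32 + 25 = 57)
(-20993 + J(-222, -36))/(H(85, -93) + 9924) = (-20993 + 57)/((-93 + 85) + 9924) = -20936/(-8 + 9924) = -20936/9916 = -20936*1/9916 = -5234/2479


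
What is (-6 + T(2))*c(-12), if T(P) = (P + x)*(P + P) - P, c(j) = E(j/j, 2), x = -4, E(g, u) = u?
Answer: -32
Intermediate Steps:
c(j) = 2
T(P) = -P + 2*P*(-4 + P) (T(P) = (P - 4)*(P + P) - P = (-4 + P)*(2*P) - P = 2*P*(-4 + P) - P = -P + 2*P*(-4 + P))
(-6 + T(2))*c(-12) = (-6 + 2*(-9 + 2*2))*2 = (-6 + 2*(-9 + 4))*2 = (-6 + 2*(-5))*2 = (-6 - 10)*2 = -16*2 = -32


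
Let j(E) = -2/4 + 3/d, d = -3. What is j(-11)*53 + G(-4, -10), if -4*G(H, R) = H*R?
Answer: -179/2 ≈ -89.500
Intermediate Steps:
j(E) = -3/2 (j(E) = -2/4 + 3/(-3) = -2*¼ + 3*(-⅓) = -½ - 1 = -3/2)
G(H, R) = -H*R/4
j(-11)*53 + G(-4, -10) = -3/2*53 - ¼*(-4)*(-10) = -159/2 - 10 = -179/2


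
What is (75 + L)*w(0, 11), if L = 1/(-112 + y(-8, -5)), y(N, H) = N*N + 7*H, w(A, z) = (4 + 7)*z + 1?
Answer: 759328/83 ≈ 9148.5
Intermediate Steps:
w(A, z) = 1 + 11*z (w(A, z) = 11*z + 1 = 1 + 11*z)
y(N, H) = N**2 + 7*H
L = -1/83 (L = 1/(-112 + ((-8)**2 + 7*(-5))) = 1/(-112 + (64 - 35)) = 1/(-112 + 29) = 1/(-83) = -1/83 ≈ -0.012048)
(75 + L)*w(0, 11) = (75 - 1/83)*(1 + 11*11) = 6224*(1 + 121)/83 = (6224/83)*122 = 759328/83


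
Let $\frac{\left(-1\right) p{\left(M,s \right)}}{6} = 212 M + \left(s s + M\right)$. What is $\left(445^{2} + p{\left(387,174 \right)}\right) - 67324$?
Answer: $-545541$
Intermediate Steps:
$p{\left(M,s \right)} = - 1278 M - 6 s^{2}$ ($p{\left(M,s \right)} = - 6 \left(212 M + \left(s s + M\right)\right) = - 6 \left(212 M + \left(s^{2} + M\right)\right) = - 6 \left(212 M + \left(M + s^{2}\right)\right) = - 6 \left(s^{2} + 213 M\right) = - 1278 M - 6 s^{2}$)
$\left(445^{2} + p{\left(387,174 \right)}\right) - 67324 = \left(445^{2} - \left(494586 + 6 \cdot 174^{2}\right)\right) - 67324 = \left(198025 - 676242\right) - 67324 = -478217 - 67324 = -545541$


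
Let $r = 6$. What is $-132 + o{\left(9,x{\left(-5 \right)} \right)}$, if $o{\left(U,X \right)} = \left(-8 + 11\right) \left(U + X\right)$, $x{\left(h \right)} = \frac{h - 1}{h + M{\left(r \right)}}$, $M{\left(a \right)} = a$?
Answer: $-123$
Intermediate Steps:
$x{\left(h \right)} = \frac{-1 + h}{6 + h}$ ($x{\left(h \right)} = \frac{h - 1}{h + 6} = \frac{-1 + h}{6 + h}$)
$o{\left(U,X \right)} = 3 U + 3 X$ ($o{\left(U,X \right)} = 3 \left(U + X\right) = 3 U + 3 X$)
$-132 + o{\left(9,x{\left(-5 \right)} \right)} = -132 + \left(3 \cdot 9 + 3 \frac{-1 - 5}{6 - 5}\right) = -132 + \left(27 + 3 \cdot 1^{-1} \left(-6\right)\right) = -132 + \left(27 + 3 \cdot 1 \left(-6\right)\right) = -132 + \left(27 + 3 \left(-6\right)\right) = -132 + \left(27 - 18\right) = -132 + 9 = -123$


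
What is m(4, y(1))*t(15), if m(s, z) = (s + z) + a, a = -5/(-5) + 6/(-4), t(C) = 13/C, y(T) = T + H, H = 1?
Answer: 143/30 ≈ 4.7667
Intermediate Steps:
y(T) = 1 + T (y(T) = T + 1 = 1 + T)
a = -½ (a = -5*(-⅕) + 6*(-¼) = 1 - 3/2 = -½ ≈ -0.50000)
m(s, z) = -½ + s + z (m(s, z) = (s + z) - ½ = -½ + s + z)
m(4, y(1))*t(15) = (-½ + 4 + (1 + 1))*(13/15) = (-½ + 4 + 2)*(13*(1/15)) = (11/2)*(13/15) = 143/30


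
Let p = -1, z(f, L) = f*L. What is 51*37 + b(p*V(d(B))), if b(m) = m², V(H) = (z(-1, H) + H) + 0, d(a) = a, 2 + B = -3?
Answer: 1887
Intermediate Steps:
B = -5 (B = -2 - 3 = -5)
z(f, L) = L*f
V(H) = 0 (V(H) = (H*(-1) + H) + 0 = (-H + H) + 0 = 0 + 0 = 0)
51*37 + b(p*V(d(B))) = 51*37 + (-1*0)² = 1887 + 0² = 1887 + 0 = 1887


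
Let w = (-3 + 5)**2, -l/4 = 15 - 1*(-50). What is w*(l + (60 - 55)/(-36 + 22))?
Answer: -7290/7 ≈ -1041.4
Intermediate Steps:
l = -260 (l = -4*(15 - 1*(-50)) = -4*(15 + 50) = -4*65 = -260)
w = 4 (w = 2**2 = 4)
w*(l + (60 - 55)/(-36 + 22)) = 4*(-260 + (60 - 55)/(-36 + 22)) = 4*(-260 + 5/(-14)) = 4*(-260 + 5*(-1/14)) = 4*(-260 - 5/14) = 4*(-3645/14) = -7290/7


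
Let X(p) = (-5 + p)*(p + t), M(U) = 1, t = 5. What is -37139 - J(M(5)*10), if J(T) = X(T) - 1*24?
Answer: -37190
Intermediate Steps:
X(p) = (-5 + p)*(5 + p) (X(p) = (-5 + p)*(p + 5) = (-5 + p)*(5 + p))
J(T) = -49 + T² (J(T) = (-25 + T²) - 1*24 = (-25 + T²) - 24 = -49 + T²)
-37139 - J(M(5)*10) = -37139 - (-49 + (1*10)²) = -37139 - (-49 + 10²) = -37139 - (-49 + 100) = -37139 - 1*51 = -37139 - 51 = -37190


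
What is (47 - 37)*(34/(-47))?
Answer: -340/47 ≈ -7.2340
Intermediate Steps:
(47 - 37)*(34/(-47)) = 10*(34*(-1/47)) = 10*(-34/47) = -340/47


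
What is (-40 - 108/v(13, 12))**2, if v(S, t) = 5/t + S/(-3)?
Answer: 341056/2209 ≈ 154.39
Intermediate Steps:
v(S, t) = 5/t - S/3 (v(S, t) = 5/t + S*(-1/3) = 5/t - S/3)
(-40 - 108/v(13, 12))**2 = (-40 - 108/(5/12 - 1/3*13))**2 = (-40 - 108/(5*(1/12) - 13/3))**2 = (-40 - 108/(5/12 - 13/3))**2 = (-40 - 108/(-47/12))**2 = (-40 - 108*(-12/47))**2 = (-40 + 1296/47)**2 = (-584/47)**2 = 341056/2209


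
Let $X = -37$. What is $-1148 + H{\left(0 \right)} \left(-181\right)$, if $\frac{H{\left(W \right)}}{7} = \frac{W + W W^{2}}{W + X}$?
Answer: $-1148$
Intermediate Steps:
$H{\left(W \right)} = \frac{7 \left(W + W^{3}\right)}{-37 + W}$ ($H{\left(W \right)} = 7 \frac{W + W W^{2}}{W - 37} = 7 \frac{W + W^{3}}{-37 + W} = \frac{7 \left(W + W^{3}\right)}{-37 + W}$)
$-1148 + H{\left(0 \right)} \left(-181\right) = -1148 + 7 \cdot 0 \frac{1}{-37 + 0} \left(1 + 0^{2}\right) \left(-181\right) = -1148 + 7 \cdot 0 \frac{1}{-37} \left(1 + 0\right) \left(-181\right) = -1148 + 7 \cdot 0 \left(- \frac{1}{37}\right) 1 \left(-181\right) = -1148 + 0 \left(-181\right) = -1148 + 0 = -1148$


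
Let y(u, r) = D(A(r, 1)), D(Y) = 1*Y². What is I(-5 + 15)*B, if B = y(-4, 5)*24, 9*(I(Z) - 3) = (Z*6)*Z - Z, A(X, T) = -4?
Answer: 78976/3 ≈ 26325.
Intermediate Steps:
D(Y) = Y²
y(u, r) = 16 (y(u, r) = (-4)² = 16)
I(Z) = 3 - Z/9 + 2*Z²/3 (I(Z) = 3 + ((Z*6)*Z - Z)/9 = 3 + ((6*Z)*Z - Z)/9 = 3 + (6*Z² - Z)/9 = 3 + (-Z + 6*Z²)/9 = 3 + (-Z/9 + 2*Z²/3) = 3 - Z/9 + 2*Z²/3)
B = 384 (B = 16*24 = 384)
I(-5 + 15)*B = (3 - (-5 + 15)/9 + 2*(-5 + 15)²/3)*384 = (3 - ⅑*10 + (⅔)*10²)*384 = (3 - 10/9 + (⅔)*100)*384 = (3 - 10/9 + 200/3)*384 = (617/9)*384 = 78976/3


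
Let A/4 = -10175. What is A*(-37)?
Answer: 1505900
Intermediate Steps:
A = -40700 (A = 4*(-10175) = -40700)
A*(-37) = -40700*(-37) = 1505900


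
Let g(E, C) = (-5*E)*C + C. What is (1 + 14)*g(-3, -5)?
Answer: -1200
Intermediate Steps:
g(E, C) = C - 5*C*E (g(E, C) = -5*C*E + C = C - 5*C*E)
(1 + 14)*g(-3, -5) = (1 + 14)*(-5*(1 - 5*(-3))) = 15*(-5*(1 + 15)) = 15*(-5*16) = 15*(-80) = -1200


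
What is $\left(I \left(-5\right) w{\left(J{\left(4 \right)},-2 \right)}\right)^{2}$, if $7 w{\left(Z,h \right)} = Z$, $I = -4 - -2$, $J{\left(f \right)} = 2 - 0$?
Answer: $\frac{400}{49} \approx 8.1633$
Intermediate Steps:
$J{\left(f \right)} = 2$ ($J{\left(f \right)} = 2 + 0 = 2$)
$I = -2$ ($I = -4 + 2 = -2$)
$w{\left(Z,h \right)} = \frac{Z}{7}$
$\left(I \left(-5\right) w{\left(J{\left(4 \right)},-2 \right)}\right)^{2} = \left(\left(-2\right) \left(-5\right) \frac{1}{7} \cdot 2\right)^{2} = \left(10 \cdot \frac{2}{7}\right)^{2} = \left(\frac{20}{7}\right)^{2} = \frac{400}{49}$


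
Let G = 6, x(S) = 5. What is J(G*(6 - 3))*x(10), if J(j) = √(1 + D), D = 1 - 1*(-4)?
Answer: 5*√6 ≈ 12.247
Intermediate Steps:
D = 5 (D = 1 + 4 = 5)
J(j) = √6 (J(j) = √(1 + 5) = √6)
J(G*(6 - 3))*x(10) = √6*5 = 5*√6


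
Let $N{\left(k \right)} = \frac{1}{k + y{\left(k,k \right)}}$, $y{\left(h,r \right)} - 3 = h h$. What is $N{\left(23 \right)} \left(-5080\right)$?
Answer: $- \frac{1016}{111} \approx -9.1532$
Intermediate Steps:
$y{\left(h,r \right)} = 3 + h^{2}$ ($y{\left(h,r \right)} = 3 + h h = 3 + h^{2}$)
$N{\left(k \right)} = \frac{1}{3 + k + k^{2}}$ ($N{\left(k \right)} = \frac{1}{k + \left(3 + k^{2}\right)} = \frac{1}{3 + k + k^{2}}$)
$N{\left(23 \right)} \left(-5080\right) = \frac{1}{3 + 23 + 23^{2}} \left(-5080\right) = \frac{1}{3 + 23 + 529} \left(-5080\right) = \frac{1}{555} \left(-5080\right) = - \frac{1016}{111}$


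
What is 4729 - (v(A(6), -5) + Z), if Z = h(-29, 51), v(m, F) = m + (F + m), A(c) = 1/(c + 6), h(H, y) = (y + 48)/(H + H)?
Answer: 411992/87 ≈ 4735.5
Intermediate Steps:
h(H, y) = (48 + y)/(2*H) (h(H, y) = (48 + y)/((2*H)) = (48 + y)*(1/(2*H)) = (48 + y)/(2*H))
A(c) = 1/(6 + c)
v(m, F) = F + 2*m
Z = -99/58 (Z = (½)*(48 + 51)/(-29) = (½)*(-1/29)*99 = -99/58 ≈ -1.7069)
4729 - (v(A(6), -5) + Z) = 4729 - ((-5 + 2/(6 + 6)) - 99/58) = 4729 - ((-5 + 2/12) - 99/58) = 4729 - ((-5 + 2*(1/12)) - 99/58) = 4729 - ((-5 + ⅙) - 99/58) = 4729 - (-29/6 - 99/58) = 4729 - 1*(-569/87) = 4729 + 569/87 = 411992/87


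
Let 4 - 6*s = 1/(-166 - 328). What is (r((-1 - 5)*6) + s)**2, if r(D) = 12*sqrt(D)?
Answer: -5059896215/976144 + 23724*I/247 ≈ -5183.6 + 96.049*I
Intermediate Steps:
s = 659/988 (s = 2/3 - 1/(6*(-166 - 328)) = 2/3 - 1/6/(-494) = 2/3 - 1/6*(-1/494) = 2/3 + 1/2964 = 659/988 ≈ 0.66700)
(r((-1 - 5)*6) + s)**2 = (12*sqrt((-1 - 5)*6) + 659/988)**2 = (12*sqrt(-6*6) + 659/988)**2 = (12*sqrt(-36) + 659/988)**2 = (12*(6*I) + 659/988)**2 = (72*I + 659/988)**2 = (659/988 + 72*I)**2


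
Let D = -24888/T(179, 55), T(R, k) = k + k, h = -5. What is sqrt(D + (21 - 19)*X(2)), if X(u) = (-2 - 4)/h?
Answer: 18*I*sqrt(2090)/55 ≈ 14.962*I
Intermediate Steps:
T(R, k) = 2*k
X(u) = 6/5 (X(u) = (-2 - 4)/(-5) = -6*(-1/5) = 6/5)
D = -12444/55 (D = -24888/(2*55) = -24888/110 = -24888*1/110 = -12444/55 ≈ -226.25)
sqrt(D + (21 - 19)*X(2)) = sqrt(-12444/55 + (21 - 19)*(6/5)) = sqrt(-12444/55 + 2*(6/5)) = sqrt(-12444/55 + 12/5) = sqrt(-12312/55) = 18*I*sqrt(2090)/55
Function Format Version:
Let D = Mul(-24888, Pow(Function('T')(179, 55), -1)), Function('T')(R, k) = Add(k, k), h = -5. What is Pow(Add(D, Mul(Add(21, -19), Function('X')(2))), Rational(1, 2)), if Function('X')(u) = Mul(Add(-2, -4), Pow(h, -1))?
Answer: Mul(Rational(18, 55), I, Pow(2090, Rational(1, 2))) ≈ Mul(14.962, I)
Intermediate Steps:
Function('T')(R, k) = Mul(2, k)
Function('X')(u) = Rational(6, 5) (Function('X')(u) = Mul(Add(-2, -4), Pow(-5, -1)) = Mul(-6, Rational(-1, 5)) = Rational(6, 5))
D = Rational(-12444, 55) (D = Mul(-24888, Pow(Mul(2, 55), -1)) = Mul(-24888, Pow(110, -1)) = Mul(-24888, Rational(1, 110)) = Rational(-12444, 55) ≈ -226.25)
Pow(Add(D, Mul(Add(21, -19), Function('X')(2))), Rational(1, 2)) = Pow(Add(Rational(-12444, 55), Mul(Add(21, -19), Rational(6, 5))), Rational(1, 2)) = Pow(Add(Rational(-12444, 55), Mul(2, Rational(6, 5))), Rational(1, 2)) = Pow(Add(Rational(-12444, 55), Rational(12, 5)), Rational(1, 2)) = Pow(Rational(-12312, 55), Rational(1, 2)) = Mul(Rational(18, 55), I, Pow(2090, Rational(1, 2)))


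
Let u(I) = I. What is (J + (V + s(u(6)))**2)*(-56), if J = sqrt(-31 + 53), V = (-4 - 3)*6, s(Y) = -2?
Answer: -108416 - 56*sqrt(22) ≈ -1.0868e+5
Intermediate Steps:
V = -42 (V = -7*6 = -42)
J = sqrt(22) ≈ 4.6904
(J + (V + s(u(6)))**2)*(-56) = (sqrt(22) + (-42 - 2)**2)*(-56) = (sqrt(22) + (-44)**2)*(-56) = (sqrt(22) + 1936)*(-56) = (1936 + sqrt(22))*(-56) = -108416 - 56*sqrt(22)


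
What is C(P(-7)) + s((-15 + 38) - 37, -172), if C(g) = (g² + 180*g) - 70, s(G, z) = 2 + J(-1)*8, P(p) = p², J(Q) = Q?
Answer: 11145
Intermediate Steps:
s(G, z) = -6 (s(G, z) = 2 - 1*8 = 2 - 8 = -6)
C(g) = -70 + g² + 180*g
C(P(-7)) + s((-15 + 38) - 37, -172) = (-70 + ((-7)²)² + 180*(-7)²) - 6 = (-70 + 49² + 180*49) - 6 = (-70 + 2401 + 8820) - 6 = 11151 - 6 = 11145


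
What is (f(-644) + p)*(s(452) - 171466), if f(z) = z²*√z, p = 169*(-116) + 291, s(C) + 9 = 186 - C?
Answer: 3316833933 - 142454350752*I*√161 ≈ 3.3168e+9 - 1.8075e+12*I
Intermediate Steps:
s(C) = 177 - C (s(C) = -9 + (186 - C) = 177 - C)
p = -19313 (p = -19604 + 291 = -19313)
f(z) = z^(5/2)
(f(-644) + p)*(s(452) - 171466) = ((-644)^(5/2) - 19313)*((177 - 1*452) - 171466) = (829472*I*√161 - 19313)*((177 - 452) - 171466) = (-19313 + 829472*I*√161)*(-275 - 171466) = (-19313 + 829472*I*√161)*(-171741) = 3316833933 - 142454350752*I*√161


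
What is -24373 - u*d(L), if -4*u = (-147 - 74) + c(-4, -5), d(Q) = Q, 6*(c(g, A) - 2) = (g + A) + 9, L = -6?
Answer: -48089/2 ≈ -24045.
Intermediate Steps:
c(g, A) = 7/2 + A/6 + g/6 (c(g, A) = 2 + ((g + A) + 9)/6 = 2 + ((A + g) + 9)/6 = 2 + (9 + A + g)/6 = 2 + (3/2 + A/6 + g/6) = 7/2 + A/6 + g/6)
u = 219/4 (u = -((-147 - 74) + (7/2 + (⅙)*(-5) + (⅙)*(-4)))/4 = -(-221 + (7/2 - ⅚ - ⅔))/4 = -(-221 + 2)/4 = -¼*(-219) = 219/4 ≈ 54.750)
-24373 - u*d(L) = -24373 - 219*(-6)/4 = -24373 - 1*(-657/2) = -24373 + 657/2 = -48089/2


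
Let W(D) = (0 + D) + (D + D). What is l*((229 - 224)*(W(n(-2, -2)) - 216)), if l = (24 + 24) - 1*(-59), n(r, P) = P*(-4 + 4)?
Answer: -115560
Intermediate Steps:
n(r, P) = 0 (n(r, P) = P*0 = 0)
W(D) = 3*D (W(D) = D + 2*D = 3*D)
l = 107 (l = 48 + 59 = 107)
l*((229 - 224)*(W(n(-2, -2)) - 216)) = 107*((229 - 224)*(3*0 - 216)) = 107*(5*(0 - 216)) = 107*(5*(-216)) = 107*(-1080) = -115560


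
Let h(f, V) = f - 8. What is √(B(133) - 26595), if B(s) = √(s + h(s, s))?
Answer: √(-26595 + √258) ≈ 163.03*I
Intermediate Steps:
h(f, V) = -8 + f
B(s) = √(-8 + 2*s) (B(s) = √(s + (-8 + s)) = √(-8 + 2*s))
√(B(133) - 26595) = √(√(-8 + 2*133) - 26595) = √(√(-8 + 266) - 26595) = √(√258 - 26595) = √(-26595 + √258)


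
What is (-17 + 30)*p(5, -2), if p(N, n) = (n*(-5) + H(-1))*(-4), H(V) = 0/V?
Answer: -520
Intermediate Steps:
H(V) = 0
p(N, n) = 20*n (p(N, n) = (n*(-5) + 0)*(-4) = (-5*n + 0)*(-4) = -5*n*(-4) = 20*n)
(-17 + 30)*p(5, -2) = (-17 + 30)*(20*(-2)) = 13*(-40) = -520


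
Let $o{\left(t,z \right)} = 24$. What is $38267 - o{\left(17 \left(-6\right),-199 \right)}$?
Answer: $38243$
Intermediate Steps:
$38267 - o{\left(17 \left(-6\right),-199 \right)} = 38267 - 24 = 38243$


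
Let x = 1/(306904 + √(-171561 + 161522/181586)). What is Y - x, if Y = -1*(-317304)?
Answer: (97381866815*√181586 + 1269216*I*√1947057139)/(4*(76726*√181586 + I*√1947057139)) ≈ 3.1730e+5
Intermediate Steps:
Y = 317304
x = 1/(306904 + 2*I*√353558317642454/90793) (x = 1/(306904 + √(-171561 + 161522*(1/181586))) = 1/(306904 + √(-171561 + 80761/90793)) = 1/(306904 + √(-15576457112/90793)) = 1/(306904 + 2*I*√353558317642454/90793) ≈ 3.2583e-6 - 4.397e-9*I)
Y - x = 317304 - √181586/(4*(76726*√181586 + I*√1947057139))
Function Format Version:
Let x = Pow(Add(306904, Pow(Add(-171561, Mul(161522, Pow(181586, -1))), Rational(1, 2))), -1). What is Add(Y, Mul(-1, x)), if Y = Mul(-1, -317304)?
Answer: Mul(Rational(1, 4), Pow(Add(Mul(76726, Pow(181586, Rational(1, 2))), Mul(I, Pow(1947057139, Rational(1, 2)))), -1), Add(Mul(97381866815, Pow(181586, Rational(1, 2))), Mul(1269216, I, Pow(1947057139, Rational(1, 2))))) ≈ 3.1730e+5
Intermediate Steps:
Y = 317304
x = Pow(Add(306904, Mul(Rational(2, 90793), I, Pow(353558317642454, Rational(1, 2)))), -1) (x = Pow(Add(306904, Pow(Add(-171561, Mul(161522, Rational(1, 181586))), Rational(1, 2))), -1) = Pow(Add(306904, Pow(Add(-171561, Rational(80761, 90793)), Rational(1, 2))), -1) = Pow(Add(306904, Pow(Rational(-15576457112, 90793), Rational(1, 2))), -1) = Pow(Add(306904, Mul(Rational(2, 90793), I, Pow(353558317642454, Rational(1, 2)))), -1) ≈ Add(3.2583e-6, Mul(-4.397e-9, I)))
Add(Y, Mul(-1, x)) = Add(317304, Mul(-1, Mul(Rational(1, 4), Pow(181586, Rational(1, 2)), Pow(Add(Mul(76726, Pow(181586, Rational(1, 2))), Mul(I, Pow(1947057139, Rational(1, 2)))), -1)))) = Add(317304, Mul(Rational(-1, 4), Pow(181586, Rational(1, 2)), Pow(Add(Mul(76726, Pow(181586, Rational(1, 2))), Mul(I, Pow(1947057139, Rational(1, 2)))), -1)))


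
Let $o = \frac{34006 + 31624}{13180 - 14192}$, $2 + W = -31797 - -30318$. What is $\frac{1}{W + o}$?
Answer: $- \frac{506}{782201} \approx -0.00064689$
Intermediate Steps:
$W = -1481$ ($W = -2 - 1479 = -1481$)
$o = - \frac{32815}{506}$ ($o = \frac{65630}{-1012} = 65630 \left(- \frac{1}{1012}\right) = - \frac{32815}{506} \approx -64.852$)
$\frac{1}{W + o} = \frac{1}{-1481 - \frac{32815}{506}} = \frac{1}{- \frac{782201}{506}} = - \frac{506}{782201}$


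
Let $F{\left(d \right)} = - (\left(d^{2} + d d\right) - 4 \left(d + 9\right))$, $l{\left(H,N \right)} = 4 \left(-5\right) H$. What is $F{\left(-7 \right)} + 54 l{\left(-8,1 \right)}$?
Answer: $8550$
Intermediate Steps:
$l{\left(H,N \right)} = - 20 H$
$F{\left(d \right)} = 36 - 2 d^{2} + 4 d$ ($F{\left(d \right)} = - (\left(d^{2} + d^{2}\right) - 4 \left(9 + d\right)) = - (2 d^{2} - \left(36 + 4 d\right)) = - (-36 - 4 d + 2 d^{2}) = 36 - 2 d^{2} + 4 d$)
$F{\left(-7 \right)} + 54 l{\left(-8,1 \right)} = \left(36 - 2 \left(-7\right)^{2} + 4 \left(-7\right)\right) + 54 \left(\left(-20\right) \left(-8\right)\right) = \left(36 - 98 - 28\right) + 54 \cdot 160 = \left(36 - 98 - 28\right) + 8640 = -90 + 8640 = 8550$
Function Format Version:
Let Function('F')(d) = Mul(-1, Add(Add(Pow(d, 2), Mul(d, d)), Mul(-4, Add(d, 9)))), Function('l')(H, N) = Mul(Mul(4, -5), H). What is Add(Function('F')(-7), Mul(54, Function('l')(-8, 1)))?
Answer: 8550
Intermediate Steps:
Function('l')(H, N) = Mul(-20, H)
Function('F')(d) = Add(36, Mul(-2, Pow(d, 2)), Mul(4, d)) (Function('F')(d) = Mul(-1, Add(Add(Pow(d, 2), Pow(d, 2)), Mul(-4, Add(9, d)))) = Mul(-1, Add(Mul(2, Pow(d, 2)), Add(-36, Mul(-4, d)))) = Mul(-1, Add(-36, Mul(-4, d), Mul(2, Pow(d, 2)))) = Add(36, Mul(-2, Pow(d, 2)), Mul(4, d)))
Add(Function('F')(-7), Mul(54, Function('l')(-8, 1))) = Add(Add(36, Mul(-2, Pow(-7, 2)), Mul(4, -7)), Mul(54, Mul(-20, -8))) = Add(Add(36, Mul(-2, 49), -28), Mul(54, 160)) = Add(Add(36, -98, -28), 8640) = Add(-90, 8640) = 8550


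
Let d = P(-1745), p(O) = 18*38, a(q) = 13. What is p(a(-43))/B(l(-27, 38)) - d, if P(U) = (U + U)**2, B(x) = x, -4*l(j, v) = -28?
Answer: -85260016/7 ≈ -1.2180e+7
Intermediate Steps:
l(j, v) = 7 (l(j, v) = -1/4*(-28) = 7)
p(O) = 684
P(U) = 4*U**2 (P(U) = (2*U)**2 = 4*U**2)
d = 12180100 (d = 4*(-1745)**2 = 4*3045025 = 12180100)
p(a(-43))/B(l(-27, 38)) - d = 684/7 - 1*12180100 = 684*(1/7) - 12180100 = 684/7 - 12180100 = -85260016/7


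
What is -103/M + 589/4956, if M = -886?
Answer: 516161/2195508 ≈ 0.23510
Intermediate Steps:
-103/M + 589/4956 = -103/(-886) + 589/4956 = -103*(-1/886) + 589*(1/4956) = 103/886 + 589/4956 = 516161/2195508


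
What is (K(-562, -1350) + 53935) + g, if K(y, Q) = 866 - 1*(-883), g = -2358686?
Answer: -2303002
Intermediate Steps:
K(y, Q) = 1749 (K(y, Q) = 866 + 883 = 1749)
(K(-562, -1350) + 53935) + g = (1749 + 53935) - 2358686 = 55684 - 2358686 = -2303002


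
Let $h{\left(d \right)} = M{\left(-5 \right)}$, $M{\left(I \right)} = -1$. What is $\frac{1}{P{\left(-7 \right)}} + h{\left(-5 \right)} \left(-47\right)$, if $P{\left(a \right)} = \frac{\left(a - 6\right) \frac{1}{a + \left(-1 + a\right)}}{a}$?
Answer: $\frac{506}{13} \approx 38.923$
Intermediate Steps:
$h{\left(d \right)} = -1$
$P{\left(a \right)} = \frac{-6 + a}{a \left(-1 + 2 a\right)}$ ($P{\left(a \right)} = \frac{\left(-6 + a\right) \frac{1}{-1 + 2 a}}{a} = \frac{\frac{1}{-1 + 2 a} \left(-6 + a\right)}{a} = \frac{-6 + a}{a \left(-1 + 2 a\right)}$)
$\frac{1}{P{\left(-7 \right)}} + h{\left(-5 \right)} \left(-47\right) = \frac{1}{\frac{1}{-7} \frac{1}{-1 + 2 \left(-7\right)} \left(-6 - 7\right)} - -47 = \frac{1}{\left(- \frac{1}{7}\right) \frac{1}{-1 - 14} \left(-13\right)} + 47 = \frac{1}{\left(- \frac{1}{7}\right) \frac{1}{-15} \left(-13\right)} + 47 = \frac{1}{\left(- \frac{1}{7}\right) \left(- \frac{1}{15}\right) \left(-13\right)} + 47 = \frac{1}{- \frac{13}{105}} + 47 = - \frac{105}{13} + 47 = \frac{506}{13}$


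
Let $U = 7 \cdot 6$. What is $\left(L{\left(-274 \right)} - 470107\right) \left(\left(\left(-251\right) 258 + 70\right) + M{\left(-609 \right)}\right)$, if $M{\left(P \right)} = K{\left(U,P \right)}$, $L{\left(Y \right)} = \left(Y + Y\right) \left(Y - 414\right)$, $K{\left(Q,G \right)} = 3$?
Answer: $6021073855$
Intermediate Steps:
$U = 42$
$L{\left(Y \right)} = 2 Y \left(-414 + Y\right)$
$M{\left(P \right)} = 3$
$\left(L{\left(-274 \right)} - 470107\right) \left(\left(\left(-251\right) 258 + 70\right) + M{\left(-609 \right)}\right) = \left(2 \left(-274\right) \left(-414 - 274\right) - 470107\right) \left(\left(\left(-251\right) 258 + 70\right) + 3\right) = \left(2 \left(-274\right) \left(-688\right) - 470107\right) \left(\left(-64758 + 70\right) + 3\right) = \left(377024 - 470107\right) \left(-64688 + 3\right) = \left(-93083\right) \left(-64685\right) = 6021073855$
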